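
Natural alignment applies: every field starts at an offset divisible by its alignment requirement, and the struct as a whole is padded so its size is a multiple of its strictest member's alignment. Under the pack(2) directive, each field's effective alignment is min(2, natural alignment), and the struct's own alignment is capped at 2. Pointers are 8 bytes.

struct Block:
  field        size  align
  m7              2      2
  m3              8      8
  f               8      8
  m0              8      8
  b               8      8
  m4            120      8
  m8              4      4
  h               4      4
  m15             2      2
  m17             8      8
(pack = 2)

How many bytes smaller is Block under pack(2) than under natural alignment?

natural layout:
  @0: m7 [2B, align 2] → 2
  +6 pad (align 8)
  @8: m3 [8B, align 8] → 16
  @16: f [8B, align 8] → 24
  @24: m0 [8B, align 8] → 32
  @32: b [8B, align 8] → 40
  @40: m4 [120B, align 8] → 160
  @160: m8 [4B, align 4] → 164
  @164: h [4B, align 4] → 168
  @168: m15 [2B, align 2] → 170
  +6 pad (align 8)
  @176: m17 [8B, align 8] → 184
  size 184, align 8
packed(2) layout:
  @0: m7 [2B, align 2] → 2
  @2: m3 [8B, align 2] → 10
  @10: f [8B, align 2] → 18
  @18: m0 [8B, align 2] → 26
  @26: b [8B, align 2] → 34
  @34: m4 [120B, align 2] → 154
  @154: m8 [4B, align 2] → 158
  @158: h [4B, align 2] → 162
  @162: m15 [2B, align 2] → 164
  @164: m17 [8B, align 2] → 172
  size 172, align 2
184 − 172 = 12

12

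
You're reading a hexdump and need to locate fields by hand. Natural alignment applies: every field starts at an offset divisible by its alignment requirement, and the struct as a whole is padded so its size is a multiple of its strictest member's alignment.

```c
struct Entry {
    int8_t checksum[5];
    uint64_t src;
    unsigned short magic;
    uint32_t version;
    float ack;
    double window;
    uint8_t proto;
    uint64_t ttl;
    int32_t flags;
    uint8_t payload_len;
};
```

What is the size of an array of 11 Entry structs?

checksum at 0 (size 5, align 1) → ends 5
pad 3 to align 8 for src
src at 8 (size 8, align 8) → ends 16
magic at 16 (size 2, align 2) → ends 18
pad 2 to align 4 for version
version at 20 (size 4, align 4) → ends 24
ack at 24 (size 4, align 4) → ends 28
pad 4 to align 8 for window
window at 32 (size 8, align 8) → ends 40
proto at 40 (size 1, align 1) → ends 41
pad 7 to align 8 for ttl
ttl at 48 (size 8, align 8) → ends 56
flags at 56 (size 4, align 4) → ends 60
payload_len at 60 (size 1, align 1) → ends 61
tail pad 3 to reach multiple of 8
total 64 bytes, alignment 8
array of 11: 11 × 64 = 704

704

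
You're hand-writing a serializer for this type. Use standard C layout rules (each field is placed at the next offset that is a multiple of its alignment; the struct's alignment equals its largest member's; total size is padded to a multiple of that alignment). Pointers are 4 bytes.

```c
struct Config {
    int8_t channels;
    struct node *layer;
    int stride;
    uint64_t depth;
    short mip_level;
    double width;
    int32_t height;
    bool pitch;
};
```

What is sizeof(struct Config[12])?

576

@0: channels [1B, align 1] → 1
+3 pad (align 4)
@4: layer [4B, align 4] → 8
@8: stride [4B, align 4] → 12
+4 pad (align 8)
@16: depth [8B, align 8] → 24
@24: mip_level [2B, align 2] → 26
+6 pad (align 8)
@32: width [8B, align 8] → 40
@40: height [4B, align 4] → 44
@44: pitch [1B, align 1] → 45
+3 tail pad (align 8)
size 48, align 8
array of 12: 12 × 48 = 576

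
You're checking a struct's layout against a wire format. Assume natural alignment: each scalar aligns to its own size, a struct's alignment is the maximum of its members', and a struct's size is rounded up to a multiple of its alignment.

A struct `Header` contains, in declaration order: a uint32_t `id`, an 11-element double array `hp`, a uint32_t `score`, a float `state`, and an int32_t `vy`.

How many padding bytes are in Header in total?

@0: id [4B, align 4] → 4
+4 pad (align 8)
@8: hp [88B, align 8] → 96
@96: score [4B, align 4] → 100
@100: state [4B, align 4] → 104
@104: vy [4B, align 4] → 108
+4 tail pad (align 8)
size 112, align 8
data bytes 104, size 112 → padding 8

8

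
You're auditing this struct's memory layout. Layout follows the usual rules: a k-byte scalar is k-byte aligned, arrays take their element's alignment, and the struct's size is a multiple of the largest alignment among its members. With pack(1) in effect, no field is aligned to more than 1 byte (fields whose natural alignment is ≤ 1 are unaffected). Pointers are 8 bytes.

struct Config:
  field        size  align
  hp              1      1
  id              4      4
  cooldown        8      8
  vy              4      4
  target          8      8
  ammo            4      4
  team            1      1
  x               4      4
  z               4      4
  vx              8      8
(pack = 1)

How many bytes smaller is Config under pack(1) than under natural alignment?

10

natural layout:
  @0: hp [1B, align 1] → 1
  +3 pad (align 4)
  @4: id [4B, align 4] → 8
  @8: cooldown [8B, align 8] → 16
  @16: vy [4B, align 4] → 20
  +4 pad (align 8)
  @24: target [8B, align 8] → 32
  @32: ammo [4B, align 4] → 36
  @36: team [1B, align 1] → 37
  +3 pad (align 4)
  @40: x [4B, align 4] → 44
  @44: z [4B, align 4] → 48
  @48: vx [8B, align 8] → 56
  size 56, align 8
packed(1) layout:
  @0: hp [1B, align 1] → 1
  @1: id [4B, align 1] → 5
  @5: cooldown [8B, align 1] → 13
  @13: vy [4B, align 1] → 17
  @17: target [8B, align 1] → 25
  @25: ammo [4B, align 1] → 29
  @29: team [1B, align 1] → 30
  @30: x [4B, align 1] → 34
  @34: z [4B, align 1] → 38
  @38: vx [8B, align 1] → 46
  size 46, align 1
56 − 46 = 10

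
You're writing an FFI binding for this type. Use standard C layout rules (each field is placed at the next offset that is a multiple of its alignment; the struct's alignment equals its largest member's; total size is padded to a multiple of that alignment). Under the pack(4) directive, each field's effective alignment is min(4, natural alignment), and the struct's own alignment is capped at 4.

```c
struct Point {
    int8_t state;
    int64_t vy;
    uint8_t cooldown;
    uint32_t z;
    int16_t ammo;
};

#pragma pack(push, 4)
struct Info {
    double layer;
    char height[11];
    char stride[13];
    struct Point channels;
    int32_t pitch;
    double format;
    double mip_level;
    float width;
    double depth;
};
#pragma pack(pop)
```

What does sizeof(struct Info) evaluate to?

96 bytes

Point: @0: state [1B, align 1] → 1; +7 pad (align 8); @8: vy [8B, align 8] → 16; @16: cooldown [1B, align 1] → 17; +3 pad (align 4); @20: z [4B, align 4] → 24; @24: ammo [2B, align 2] → 26; +6 tail pad (align 8); size 32, align 8
@0: layer [8B, align 4] → 8
@8: height [11B, align 1] → 19
@19: stride [13B, align 1] → 32
@32: channels [32B, align 4] → 64
@64: pitch [4B, align 4] → 68
@68: format [8B, align 4] → 76
@76: mip_level [8B, align 4] → 84
@84: width [4B, align 4] → 88
@88: depth [8B, align 4] → 96
size 96, align 4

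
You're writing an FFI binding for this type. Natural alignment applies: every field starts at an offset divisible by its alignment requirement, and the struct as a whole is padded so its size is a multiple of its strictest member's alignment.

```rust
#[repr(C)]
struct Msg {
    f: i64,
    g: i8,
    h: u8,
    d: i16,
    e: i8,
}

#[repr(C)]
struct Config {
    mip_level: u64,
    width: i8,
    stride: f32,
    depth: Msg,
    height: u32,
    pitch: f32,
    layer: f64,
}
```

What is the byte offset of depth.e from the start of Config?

28

Msg: f at 0 (size 8, align 8) → ends 8; g at 8 (size 1, align 1) → ends 9; h at 9 (size 1, align 1) → ends 10; d at 10 (size 2, align 2) → ends 12; e at 12 (size 1, align 1) → ends 13; tail pad 3 to reach multiple of 8; total 16 bytes, alignment 8
mip_level at 0 (size 8, align 8) → ends 8
width at 8 (size 1, align 1) → ends 9
pad 3 to align 4 for stride
stride at 12 (size 4, align 4) → ends 16
depth at 16 (size 16, align 8) → ends 32
within Msg: e at 12
16 + 12 = 28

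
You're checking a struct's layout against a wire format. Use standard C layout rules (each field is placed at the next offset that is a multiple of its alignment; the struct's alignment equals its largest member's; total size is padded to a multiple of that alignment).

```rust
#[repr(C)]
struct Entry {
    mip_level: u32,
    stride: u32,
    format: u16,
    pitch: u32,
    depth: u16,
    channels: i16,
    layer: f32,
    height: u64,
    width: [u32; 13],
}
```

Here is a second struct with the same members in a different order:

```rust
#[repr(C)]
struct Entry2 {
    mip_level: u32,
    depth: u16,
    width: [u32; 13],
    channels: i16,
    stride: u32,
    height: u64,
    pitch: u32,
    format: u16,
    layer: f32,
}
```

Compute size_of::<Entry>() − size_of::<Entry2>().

mip_level at 0 (size 4, align 4) → ends 4
stride at 4 (size 4, align 4) → ends 8
format at 8 (size 2, align 2) → ends 10
pad 2 to align 4 for pitch
pitch at 12 (size 4, align 4) → ends 16
depth at 16 (size 2, align 2) → ends 18
channels at 18 (size 2, align 2) → ends 20
layer at 20 (size 4, align 4) → ends 24
height at 24 (size 8, align 8) → ends 32
width at 32 (size 52, align 4) → ends 84
tail pad 4 to reach multiple of 8
total 88 bytes, alignment 8
— Entry2 —
mip_level at 0 (size 4, align 4) → ends 4
depth at 4 (size 2, align 2) → ends 6
pad 2 to align 4 for width
width at 8 (size 52, align 4) → ends 60
channels at 60 (size 2, align 2) → ends 62
pad 2 to align 4 for stride
stride at 64 (size 4, align 4) → ends 68
pad 4 to align 8 for height
height at 72 (size 8, align 8) → ends 80
pitch at 80 (size 4, align 4) → ends 84
format at 84 (size 2, align 2) → ends 86
pad 2 to align 4 for layer
layer at 88 (size 4, align 4) → ends 92
tail pad 4 to reach multiple of 8
total 96 bytes, alignment 8
88 − 96 = -8

-8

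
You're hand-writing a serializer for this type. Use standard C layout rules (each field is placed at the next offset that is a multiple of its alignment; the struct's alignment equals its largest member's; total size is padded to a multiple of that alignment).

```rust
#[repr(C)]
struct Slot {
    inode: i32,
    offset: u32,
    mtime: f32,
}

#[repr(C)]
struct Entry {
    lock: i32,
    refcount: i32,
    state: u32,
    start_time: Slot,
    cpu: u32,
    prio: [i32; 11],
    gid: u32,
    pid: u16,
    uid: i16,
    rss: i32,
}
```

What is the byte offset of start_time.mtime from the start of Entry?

20

Slot: @0: inode [4B, align 4] → 4; @4: offset [4B, align 4] → 8; @8: mtime [4B, align 4] → 12; size 12, align 4
@0: lock [4B, align 4] → 4
@4: refcount [4B, align 4] → 8
@8: state [4B, align 4] → 12
@12: start_time [12B, align 4] → 24
within Slot: mtime at 8
12 + 8 = 20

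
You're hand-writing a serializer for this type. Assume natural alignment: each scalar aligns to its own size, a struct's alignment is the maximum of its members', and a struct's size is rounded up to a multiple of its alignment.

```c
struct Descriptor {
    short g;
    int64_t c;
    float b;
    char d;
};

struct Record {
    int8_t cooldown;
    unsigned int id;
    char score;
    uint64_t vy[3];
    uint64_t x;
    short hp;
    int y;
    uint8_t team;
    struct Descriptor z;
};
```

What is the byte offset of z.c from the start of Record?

Descriptor: 0..2  g  (2B, 2-aligned); 2..8  -- padding (6B); 8..16  c  (8B, 8-aligned); 16..20  b  (4B, 4-aligned); 20..21  d  (1B, 1-aligned); 21..24  -- tail padding (3B); sizeof = 24, alignof = 8
0..1  cooldown  (1B, 1-aligned)
1..4  -- padding (3B)
4..8  id  (4B, 4-aligned)
8..9  score  (1B, 1-aligned)
9..16  -- padding (7B)
16..40  vy  (24B, 8-aligned)
40..48  x  (8B, 8-aligned)
48..50  hp  (2B, 2-aligned)
50..52  -- padding (2B)
52..56  y  (4B, 4-aligned)
56..57  team  (1B, 1-aligned)
57..64  -- padding (7B)
64..88  z  (24B, 8-aligned)
within Descriptor: c at 8
64 + 8 = 72

72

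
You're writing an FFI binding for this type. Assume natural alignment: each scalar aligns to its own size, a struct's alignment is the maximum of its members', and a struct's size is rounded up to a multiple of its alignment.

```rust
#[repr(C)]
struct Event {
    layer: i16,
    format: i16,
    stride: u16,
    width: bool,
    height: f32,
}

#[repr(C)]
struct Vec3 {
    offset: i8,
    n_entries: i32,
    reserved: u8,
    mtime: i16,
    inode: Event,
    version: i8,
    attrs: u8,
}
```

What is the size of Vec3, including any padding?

Event: layer at 0 (size 2, align 2) → ends 2; format at 2 (size 2, align 2) → ends 4; stride at 4 (size 2, align 2) → ends 6; width at 6 (size 1, align 1) → ends 7; pad 1 to align 4 for height; height at 8 (size 4, align 4) → ends 12; total 12 bytes, alignment 4
offset at 0 (size 1, align 1) → ends 1
pad 3 to align 4 for n_entries
n_entries at 4 (size 4, align 4) → ends 8
reserved at 8 (size 1, align 1) → ends 9
pad 1 to align 2 for mtime
mtime at 10 (size 2, align 2) → ends 12
inode at 12 (size 12, align 4) → ends 24
version at 24 (size 1, align 1) → ends 25
attrs at 25 (size 1, align 1) → ends 26
tail pad 2 to reach multiple of 4
total 28 bytes, alignment 4

28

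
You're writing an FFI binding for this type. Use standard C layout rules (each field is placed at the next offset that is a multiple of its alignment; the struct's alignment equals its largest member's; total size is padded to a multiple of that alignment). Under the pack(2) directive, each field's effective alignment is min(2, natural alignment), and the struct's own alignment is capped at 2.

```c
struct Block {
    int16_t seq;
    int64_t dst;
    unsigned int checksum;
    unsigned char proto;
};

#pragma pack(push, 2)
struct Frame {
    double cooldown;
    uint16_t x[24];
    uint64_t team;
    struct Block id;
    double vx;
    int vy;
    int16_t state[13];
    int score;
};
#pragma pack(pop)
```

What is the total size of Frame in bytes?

130 bytes

Block: seq at 0 (size 2, align 2) → ends 2; pad 6 to align 8 for dst; dst at 8 (size 8, align 8) → ends 16; checksum at 16 (size 4, align 4) → ends 20; proto at 20 (size 1, align 1) → ends 21; tail pad 3 to reach multiple of 8; total 24 bytes, alignment 8
cooldown at 0 (size 8, align 2) → ends 8
x at 8 (size 48, align 2) → ends 56
team at 56 (size 8, align 2) → ends 64
id at 64 (size 24, align 2) → ends 88
vx at 88 (size 8, align 2) → ends 96
vy at 96 (size 4, align 2) → ends 100
state at 100 (size 26, align 2) → ends 126
score at 126 (size 4, align 2) → ends 130
total 130 bytes, alignment 2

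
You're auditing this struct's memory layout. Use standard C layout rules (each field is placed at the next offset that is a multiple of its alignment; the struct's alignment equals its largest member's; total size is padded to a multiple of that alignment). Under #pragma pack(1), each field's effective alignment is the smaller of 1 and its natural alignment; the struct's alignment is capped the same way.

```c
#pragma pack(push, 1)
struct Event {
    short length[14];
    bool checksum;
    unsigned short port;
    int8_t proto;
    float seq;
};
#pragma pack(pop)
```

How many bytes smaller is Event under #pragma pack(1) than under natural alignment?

4

natural layout:
  length at 0 (size 28, align 2) → ends 28
  checksum at 28 (size 1, align 1) → ends 29
  pad 1 to align 2 for port
  port at 30 (size 2, align 2) → ends 32
  proto at 32 (size 1, align 1) → ends 33
  pad 3 to align 4 for seq
  seq at 36 (size 4, align 4) → ends 40
  total 40 bytes, alignment 4
packed(1) layout:
  length at 0 (size 28, align 1) → ends 28
  checksum at 28 (size 1, align 1) → ends 29
  port at 29 (size 2, align 1) → ends 31
  proto at 31 (size 1, align 1) → ends 32
  seq at 32 (size 4, align 1) → ends 36
  total 36 bytes, alignment 1
40 − 36 = 4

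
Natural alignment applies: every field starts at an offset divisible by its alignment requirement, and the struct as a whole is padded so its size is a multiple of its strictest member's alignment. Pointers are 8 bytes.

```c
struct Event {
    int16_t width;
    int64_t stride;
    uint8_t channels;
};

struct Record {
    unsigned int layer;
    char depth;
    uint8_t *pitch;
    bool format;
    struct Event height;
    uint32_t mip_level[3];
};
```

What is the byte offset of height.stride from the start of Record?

Event: 0..2  width  (2B, 2-aligned); 2..8  -- padding (6B); 8..16  stride  (8B, 8-aligned); 16..17  channels  (1B, 1-aligned); 17..24  -- tail padding (7B); sizeof = 24, alignof = 8
0..4  layer  (4B, 4-aligned)
4..5  depth  (1B, 1-aligned)
5..8  -- padding (3B)
8..16  pitch  (8B, 8-aligned)
16..17  format  (1B, 1-aligned)
17..24  -- padding (7B)
24..48  height  (24B, 8-aligned)
within Event: stride at 8
24 + 8 = 32

32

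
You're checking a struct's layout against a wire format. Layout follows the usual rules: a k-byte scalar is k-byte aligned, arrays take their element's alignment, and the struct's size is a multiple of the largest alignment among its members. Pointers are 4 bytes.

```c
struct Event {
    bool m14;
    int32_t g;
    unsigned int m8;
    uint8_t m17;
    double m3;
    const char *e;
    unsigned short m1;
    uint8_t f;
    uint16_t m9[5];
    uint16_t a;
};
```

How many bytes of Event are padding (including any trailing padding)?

11

@0: m14 [1B, align 1] → 1
+3 pad (align 4)
@4: g [4B, align 4] → 8
@8: m8 [4B, align 4] → 12
@12: m17 [1B, align 1] → 13
+3 pad (align 8)
@16: m3 [8B, align 8] → 24
@24: e [4B, align 4] → 28
@28: m1 [2B, align 2] → 30
@30: f [1B, align 1] → 31
+1 pad (align 2)
@32: m9 [10B, align 2] → 42
@42: a [2B, align 2] → 44
+4 tail pad (align 8)
size 48, align 8
data bytes 37, size 48 → padding 11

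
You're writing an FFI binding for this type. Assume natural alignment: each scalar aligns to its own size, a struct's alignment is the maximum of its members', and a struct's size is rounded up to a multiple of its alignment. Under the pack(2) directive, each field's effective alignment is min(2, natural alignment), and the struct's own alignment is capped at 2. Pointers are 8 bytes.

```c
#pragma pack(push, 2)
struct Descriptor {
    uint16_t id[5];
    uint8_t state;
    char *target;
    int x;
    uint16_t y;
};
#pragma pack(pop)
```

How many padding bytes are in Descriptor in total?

1

id at 0 (size 10, align 2) → ends 10
state at 10 (size 1, align 1) → ends 11
pad 1 to align 2 for target
target at 12 (size 8, align 2) → ends 20
x at 20 (size 4, align 2) → ends 24
y at 24 (size 2, align 2) → ends 26
total 26 bytes, alignment 2
data bytes 25, size 26 → padding 1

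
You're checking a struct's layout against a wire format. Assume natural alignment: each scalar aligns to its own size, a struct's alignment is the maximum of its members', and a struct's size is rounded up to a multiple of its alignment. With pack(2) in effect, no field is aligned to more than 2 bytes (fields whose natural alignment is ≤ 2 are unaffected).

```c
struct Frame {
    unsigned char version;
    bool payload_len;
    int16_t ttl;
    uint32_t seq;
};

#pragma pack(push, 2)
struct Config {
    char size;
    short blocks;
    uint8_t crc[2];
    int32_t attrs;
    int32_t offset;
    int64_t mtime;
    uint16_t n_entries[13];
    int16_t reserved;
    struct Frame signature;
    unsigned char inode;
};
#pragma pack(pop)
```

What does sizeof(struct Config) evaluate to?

60 bytes

Frame: version at 0 (size 1, align 1) → ends 1; payload_len at 1 (size 1, align 1) → ends 2; ttl at 2 (size 2, align 2) → ends 4; seq at 4 (size 4, align 4) → ends 8; total 8 bytes, alignment 4
size at 0 (size 1, align 1) → ends 1
pad 1 to align 2 for blocks
blocks at 2 (size 2, align 2) → ends 4
crc at 4 (size 2, align 1) → ends 6
attrs at 6 (size 4, align 2) → ends 10
offset at 10 (size 4, align 2) → ends 14
mtime at 14 (size 8, align 2) → ends 22
n_entries at 22 (size 26, align 2) → ends 48
reserved at 48 (size 2, align 2) → ends 50
signature at 50 (size 8, align 2) → ends 58
inode at 58 (size 1, align 1) → ends 59
tail pad 1 to reach multiple of 2
total 60 bytes, alignment 2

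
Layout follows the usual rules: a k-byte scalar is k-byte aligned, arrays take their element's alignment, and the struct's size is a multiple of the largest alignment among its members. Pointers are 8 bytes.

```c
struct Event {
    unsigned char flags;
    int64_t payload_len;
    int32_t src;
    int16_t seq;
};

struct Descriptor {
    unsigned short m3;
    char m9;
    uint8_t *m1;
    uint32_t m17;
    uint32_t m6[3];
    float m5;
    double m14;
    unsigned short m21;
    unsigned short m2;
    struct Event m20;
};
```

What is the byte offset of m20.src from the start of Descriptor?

Event: flags at 0 (size 1, align 1) → ends 1; pad 7 to align 8 for payload_len; payload_len at 8 (size 8, align 8) → ends 16; src at 16 (size 4, align 4) → ends 20; seq at 20 (size 2, align 2) → ends 22; tail pad 2 to reach multiple of 8; total 24 bytes, alignment 8
m3 at 0 (size 2, align 2) → ends 2
m9 at 2 (size 1, align 1) → ends 3
pad 5 to align 8 for m1
m1 at 8 (size 8, align 8) → ends 16
m17 at 16 (size 4, align 4) → ends 20
m6 at 20 (size 12, align 4) → ends 32
m5 at 32 (size 4, align 4) → ends 36
pad 4 to align 8 for m14
m14 at 40 (size 8, align 8) → ends 48
m21 at 48 (size 2, align 2) → ends 50
m2 at 50 (size 2, align 2) → ends 52
pad 4 to align 8 for m20
m20 at 56 (size 24, align 8) → ends 80
within Event: src at 16
56 + 16 = 72

72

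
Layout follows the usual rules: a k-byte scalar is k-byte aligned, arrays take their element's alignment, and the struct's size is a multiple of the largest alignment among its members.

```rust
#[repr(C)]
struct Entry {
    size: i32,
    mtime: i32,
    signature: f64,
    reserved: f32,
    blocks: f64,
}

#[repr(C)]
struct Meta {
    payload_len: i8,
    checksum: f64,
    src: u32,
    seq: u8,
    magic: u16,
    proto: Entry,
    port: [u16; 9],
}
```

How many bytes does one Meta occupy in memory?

80 bytes

Entry: @0: size [4B, align 4] → 4; @4: mtime [4B, align 4] → 8; @8: signature [8B, align 8] → 16; @16: reserved [4B, align 4] → 20; +4 pad (align 8); @24: blocks [8B, align 8] → 32; size 32, align 8
@0: payload_len [1B, align 1] → 1
+7 pad (align 8)
@8: checksum [8B, align 8] → 16
@16: src [4B, align 4] → 20
@20: seq [1B, align 1] → 21
+1 pad (align 2)
@22: magic [2B, align 2] → 24
@24: proto [32B, align 8] → 56
@56: port [18B, align 2] → 74
+6 tail pad (align 8)
size 80, align 8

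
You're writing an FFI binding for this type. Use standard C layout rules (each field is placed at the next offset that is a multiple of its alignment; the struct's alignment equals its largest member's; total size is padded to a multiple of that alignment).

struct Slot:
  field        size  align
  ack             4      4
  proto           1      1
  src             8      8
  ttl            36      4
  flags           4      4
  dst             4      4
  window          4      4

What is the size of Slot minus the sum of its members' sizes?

@0: ack [4B, align 4] → 4
@4: proto [1B, align 1] → 5
+3 pad (align 8)
@8: src [8B, align 8] → 16
@16: ttl [36B, align 4] → 52
@52: flags [4B, align 4] → 56
@56: dst [4B, align 4] → 60
@60: window [4B, align 4] → 64
size 64, align 8
data bytes 61, size 64 → padding 3

3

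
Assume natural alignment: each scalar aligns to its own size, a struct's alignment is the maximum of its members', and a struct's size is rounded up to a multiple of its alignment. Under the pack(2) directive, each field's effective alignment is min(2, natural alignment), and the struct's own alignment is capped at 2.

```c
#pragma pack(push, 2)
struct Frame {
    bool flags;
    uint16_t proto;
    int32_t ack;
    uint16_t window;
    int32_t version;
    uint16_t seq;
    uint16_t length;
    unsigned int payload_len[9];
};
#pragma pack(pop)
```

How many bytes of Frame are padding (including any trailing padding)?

1

@0: flags [1B, align 1] → 1
+1 pad (align 2)
@2: proto [2B, align 2] → 4
@4: ack [4B, align 2] → 8
@8: window [2B, align 2] → 10
@10: version [4B, align 2] → 14
@14: seq [2B, align 2] → 16
@16: length [2B, align 2] → 18
@18: payload_len [36B, align 2] → 54
size 54, align 2
data bytes 53, size 54 → padding 1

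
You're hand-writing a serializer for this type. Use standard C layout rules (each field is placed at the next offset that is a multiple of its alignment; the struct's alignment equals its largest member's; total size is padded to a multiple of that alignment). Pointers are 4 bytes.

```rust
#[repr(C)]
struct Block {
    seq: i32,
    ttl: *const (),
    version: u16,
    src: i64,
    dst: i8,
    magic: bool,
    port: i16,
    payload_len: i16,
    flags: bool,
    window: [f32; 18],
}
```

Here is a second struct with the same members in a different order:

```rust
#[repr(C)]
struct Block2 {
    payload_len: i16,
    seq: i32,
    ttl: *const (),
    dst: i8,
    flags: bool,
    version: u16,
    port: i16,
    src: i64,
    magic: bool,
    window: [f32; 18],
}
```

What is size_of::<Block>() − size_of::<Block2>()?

-8

seq at 0 (size 4, align 4) → ends 4
ttl at 4 (size 4, align 4) → ends 8
version at 8 (size 2, align 2) → ends 10
pad 6 to align 8 for src
src at 16 (size 8, align 8) → ends 24
dst at 24 (size 1, align 1) → ends 25
magic at 25 (size 1, align 1) → ends 26
port at 26 (size 2, align 2) → ends 28
payload_len at 28 (size 2, align 2) → ends 30
flags at 30 (size 1, align 1) → ends 31
pad 1 to align 4 for window
window at 32 (size 72, align 4) → ends 104
total 104 bytes, alignment 8
— Block2 —
payload_len at 0 (size 2, align 2) → ends 2
pad 2 to align 4 for seq
seq at 4 (size 4, align 4) → ends 8
ttl at 8 (size 4, align 4) → ends 12
dst at 12 (size 1, align 1) → ends 13
flags at 13 (size 1, align 1) → ends 14
version at 14 (size 2, align 2) → ends 16
port at 16 (size 2, align 2) → ends 18
pad 6 to align 8 for src
src at 24 (size 8, align 8) → ends 32
magic at 32 (size 1, align 1) → ends 33
pad 3 to align 4 for window
window at 36 (size 72, align 4) → ends 108
tail pad 4 to reach multiple of 8
total 112 bytes, alignment 8
104 − 112 = -8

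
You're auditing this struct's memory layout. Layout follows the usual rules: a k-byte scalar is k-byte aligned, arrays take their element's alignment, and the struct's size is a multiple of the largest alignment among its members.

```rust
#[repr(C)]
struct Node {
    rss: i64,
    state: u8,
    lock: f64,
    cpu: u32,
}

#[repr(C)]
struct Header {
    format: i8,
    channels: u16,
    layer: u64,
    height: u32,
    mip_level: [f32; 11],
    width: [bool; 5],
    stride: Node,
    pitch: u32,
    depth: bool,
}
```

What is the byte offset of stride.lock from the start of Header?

Node: 0..8  rss  (8B, 8-aligned); 8..9  state  (1B, 1-aligned); 9..16  -- padding (7B); 16..24  lock  (8B, 8-aligned); 24..28  cpu  (4B, 4-aligned); 28..32  -- tail padding (4B); sizeof = 32, alignof = 8
0..1  format  (1B, 1-aligned)
1..2  -- padding (1B)
2..4  channels  (2B, 2-aligned)
4..8  -- padding (4B)
8..16  layer  (8B, 8-aligned)
16..20  height  (4B, 4-aligned)
20..64  mip_level  (44B, 4-aligned)
64..69  width  (5B, 1-aligned)
69..72  -- padding (3B)
72..104  stride  (32B, 8-aligned)
within Node: lock at 16
72 + 16 = 88

88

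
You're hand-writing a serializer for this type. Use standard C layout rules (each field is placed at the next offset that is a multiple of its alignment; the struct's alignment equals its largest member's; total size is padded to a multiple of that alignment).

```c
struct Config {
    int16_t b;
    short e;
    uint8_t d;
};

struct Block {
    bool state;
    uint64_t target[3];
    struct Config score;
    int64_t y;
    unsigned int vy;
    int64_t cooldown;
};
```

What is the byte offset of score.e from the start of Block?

Config: @0: b [2B, align 2] → 2; @2: e [2B, align 2] → 4; @4: d [1B, align 1] → 5; +1 tail pad (align 2); size 6, align 2
@0: state [1B, align 1] → 1
+7 pad (align 8)
@8: target [24B, align 8] → 32
@32: score [6B, align 2] → 38
within Config: e at 2
32 + 2 = 34

34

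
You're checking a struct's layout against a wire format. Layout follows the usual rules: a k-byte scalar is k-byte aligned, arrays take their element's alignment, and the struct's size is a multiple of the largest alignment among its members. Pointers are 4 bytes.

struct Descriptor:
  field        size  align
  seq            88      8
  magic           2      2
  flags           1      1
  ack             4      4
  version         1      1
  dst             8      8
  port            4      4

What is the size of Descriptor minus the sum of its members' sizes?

12

seq at 0 (size 88, align 8) → ends 88
magic at 88 (size 2, align 2) → ends 90
flags at 90 (size 1, align 1) → ends 91
pad 1 to align 4 for ack
ack at 92 (size 4, align 4) → ends 96
version at 96 (size 1, align 1) → ends 97
pad 7 to align 8 for dst
dst at 104 (size 8, align 8) → ends 112
port at 112 (size 4, align 4) → ends 116
tail pad 4 to reach multiple of 8
total 120 bytes, alignment 8
data bytes 108, size 120 → padding 12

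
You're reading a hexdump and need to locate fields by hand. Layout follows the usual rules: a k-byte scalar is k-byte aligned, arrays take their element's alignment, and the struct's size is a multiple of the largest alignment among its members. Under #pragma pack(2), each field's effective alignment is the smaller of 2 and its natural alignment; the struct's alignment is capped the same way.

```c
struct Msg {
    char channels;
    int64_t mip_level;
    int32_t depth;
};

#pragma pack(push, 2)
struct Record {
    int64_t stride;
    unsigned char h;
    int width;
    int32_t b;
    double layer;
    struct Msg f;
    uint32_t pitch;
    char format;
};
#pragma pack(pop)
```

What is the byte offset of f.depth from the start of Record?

Msg: @0: channels [1B, align 1] → 1; +7 pad (align 8); @8: mip_level [8B, align 8] → 16; @16: depth [4B, align 4] → 20; +4 tail pad (align 8); size 24, align 8
@0: stride [8B, align 2] → 8
@8: h [1B, align 1] → 9
+1 pad (align 2)
@10: width [4B, align 2] → 14
@14: b [4B, align 2] → 18
@18: layer [8B, align 2] → 26
@26: f [24B, align 2] → 50
within Msg: depth at 16
26 + 16 = 42

42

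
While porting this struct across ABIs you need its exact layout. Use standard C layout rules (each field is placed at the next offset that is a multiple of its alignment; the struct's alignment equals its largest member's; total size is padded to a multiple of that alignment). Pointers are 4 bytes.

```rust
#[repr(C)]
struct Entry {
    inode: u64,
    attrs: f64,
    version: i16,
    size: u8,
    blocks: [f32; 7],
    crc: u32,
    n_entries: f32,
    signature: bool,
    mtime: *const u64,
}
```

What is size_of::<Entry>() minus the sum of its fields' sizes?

inode at 0 (size 8, align 8) → ends 8
attrs at 8 (size 8, align 8) → ends 16
version at 16 (size 2, align 2) → ends 18
size at 18 (size 1, align 1) → ends 19
pad 1 to align 4 for blocks
blocks at 20 (size 28, align 4) → ends 48
crc at 48 (size 4, align 4) → ends 52
n_entries at 52 (size 4, align 4) → ends 56
signature at 56 (size 1, align 1) → ends 57
pad 3 to align 4 for mtime
mtime at 60 (size 4, align 4) → ends 64
total 64 bytes, alignment 8
data bytes 60, size 64 → padding 4

4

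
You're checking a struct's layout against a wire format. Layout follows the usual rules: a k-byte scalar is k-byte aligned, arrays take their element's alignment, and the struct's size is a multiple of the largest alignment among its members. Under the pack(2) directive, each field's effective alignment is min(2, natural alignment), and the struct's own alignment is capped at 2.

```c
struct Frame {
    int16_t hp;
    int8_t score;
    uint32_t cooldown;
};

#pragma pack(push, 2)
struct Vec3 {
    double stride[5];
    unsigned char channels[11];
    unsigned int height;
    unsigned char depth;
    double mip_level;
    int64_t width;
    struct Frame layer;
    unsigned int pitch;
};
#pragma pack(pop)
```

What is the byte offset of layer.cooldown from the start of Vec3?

78

Frame: 0..2  hp  (2B, 2-aligned); 2..3  score  (1B, 1-aligned); 3..4  -- padding (1B); 4..8  cooldown  (4B, 4-aligned); sizeof = 8, alignof = 4
0..40  stride  (40B, 2-aligned)
40..51  channels  (11B, 1-aligned)
51..52  -- padding (1B)
52..56  height  (4B, 2-aligned)
56..57  depth  (1B, 1-aligned)
57..58  -- padding (1B)
58..66  mip_level  (8B, 2-aligned)
66..74  width  (8B, 2-aligned)
74..82  layer  (8B, 2-aligned)
within Frame: cooldown at 4
74 + 4 = 78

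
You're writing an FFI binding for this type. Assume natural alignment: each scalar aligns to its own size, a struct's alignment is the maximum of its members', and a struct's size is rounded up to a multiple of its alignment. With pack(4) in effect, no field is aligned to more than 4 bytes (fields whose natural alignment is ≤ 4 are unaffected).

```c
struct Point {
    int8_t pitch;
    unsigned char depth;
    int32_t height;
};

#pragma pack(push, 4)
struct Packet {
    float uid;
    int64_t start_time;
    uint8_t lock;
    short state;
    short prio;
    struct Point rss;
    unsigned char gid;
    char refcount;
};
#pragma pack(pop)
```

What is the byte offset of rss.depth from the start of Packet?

Point: 0..1  pitch  (1B, 1-aligned); 1..2  depth  (1B, 1-aligned); 2..4  -- padding (2B); 4..8  height  (4B, 4-aligned); sizeof = 8, alignof = 4
0..4  uid  (4B, 4-aligned)
4..12  start_time  (8B, 4-aligned)
12..13  lock  (1B, 1-aligned)
13..14  -- padding (1B)
14..16  state  (2B, 2-aligned)
16..18  prio  (2B, 2-aligned)
18..20  -- padding (2B)
20..28  rss  (8B, 4-aligned)
within Point: depth at 1
20 + 1 = 21

21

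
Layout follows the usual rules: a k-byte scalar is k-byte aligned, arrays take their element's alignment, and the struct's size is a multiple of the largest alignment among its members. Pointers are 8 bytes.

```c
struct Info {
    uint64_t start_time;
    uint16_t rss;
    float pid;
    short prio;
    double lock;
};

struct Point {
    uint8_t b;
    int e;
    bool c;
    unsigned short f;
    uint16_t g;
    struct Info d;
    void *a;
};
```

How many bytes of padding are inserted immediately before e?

3

Info: @0: start_time [8B, align 8] → 8; @8: rss [2B, align 2] → 10; +2 pad (align 4); @12: pid [4B, align 4] → 16; @16: prio [2B, align 2] → 18; +6 pad (align 8); @24: lock [8B, align 8] → 32; size 32, align 8
@0: b [1B, align 1] → 1
+3 pad (align 4)
@4: e [4B, align 4] → 8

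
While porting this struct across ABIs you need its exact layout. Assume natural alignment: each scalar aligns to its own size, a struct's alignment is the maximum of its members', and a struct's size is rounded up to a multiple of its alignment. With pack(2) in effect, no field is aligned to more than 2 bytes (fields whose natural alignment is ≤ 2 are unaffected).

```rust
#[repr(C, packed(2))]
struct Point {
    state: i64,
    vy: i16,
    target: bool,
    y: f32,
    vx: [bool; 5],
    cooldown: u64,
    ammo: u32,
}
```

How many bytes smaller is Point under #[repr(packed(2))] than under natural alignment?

natural layout:
  0..8  state  (8B, 8-aligned)
  8..10  vy  (2B, 2-aligned)
  10..11  target  (1B, 1-aligned)
  11..12  -- padding (1B)
  12..16  y  (4B, 4-aligned)
  16..21  vx  (5B, 1-aligned)
  21..24  -- padding (3B)
  24..32  cooldown  (8B, 8-aligned)
  32..36  ammo  (4B, 4-aligned)
  36..40  -- tail padding (4B)
  sizeof = 40, alignof = 8
packed(2) layout:
  0..8  state  (8B, 2-aligned)
  8..10  vy  (2B, 2-aligned)
  10..11  target  (1B, 1-aligned)
  11..12  -- padding (1B)
  12..16  y  (4B, 2-aligned)
  16..21  vx  (5B, 1-aligned)
  21..22  -- padding (1B)
  22..30  cooldown  (8B, 2-aligned)
  30..34  ammo  (4B, 2-aligned)
  sizeof = 34, alignof = 2
40 − 34 = 6

6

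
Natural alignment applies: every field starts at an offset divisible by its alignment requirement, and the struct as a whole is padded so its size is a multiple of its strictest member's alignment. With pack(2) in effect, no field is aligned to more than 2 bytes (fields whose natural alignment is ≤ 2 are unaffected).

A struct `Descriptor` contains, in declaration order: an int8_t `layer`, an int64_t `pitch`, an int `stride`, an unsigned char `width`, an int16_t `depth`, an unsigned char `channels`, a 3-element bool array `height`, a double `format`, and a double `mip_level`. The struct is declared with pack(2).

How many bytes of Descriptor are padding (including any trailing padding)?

2

@0: layer [1B, align 1] → 1
+1 pad (align 2)
@2: pitch [8B, align 2] → 10
@10: stride [4B, align 2] → 14
@14: width [1B, align 1] → 15
+1 pad (align 2)
@16: depth [2B, align 2] → 18
@18: channels [1B, align 1] → 19
@19: height [3B, align 1] → 22
@22: format [8B, align 2] → 30
@30: mip_level [8B, align 2] → 38
size 38, align 2
data bytes 36, size 38 → padding 2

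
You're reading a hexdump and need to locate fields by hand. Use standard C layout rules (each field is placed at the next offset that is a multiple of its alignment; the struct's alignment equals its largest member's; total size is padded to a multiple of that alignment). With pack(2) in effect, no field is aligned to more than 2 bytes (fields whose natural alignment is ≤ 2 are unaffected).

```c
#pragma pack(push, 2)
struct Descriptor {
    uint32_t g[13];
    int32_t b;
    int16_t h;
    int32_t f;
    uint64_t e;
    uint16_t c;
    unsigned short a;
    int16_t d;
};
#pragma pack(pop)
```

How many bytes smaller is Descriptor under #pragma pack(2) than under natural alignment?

natural layout:
  0..52  g  (52B, 4-aligned)
  52..56  b  (4B, 4-aligned)
  56..58  h  (2B, 2-aligned)
  58..60  -- padding (2B)
  60..64  f  (4B, 4-aligned)
  64..72  e  (8B, 8-aligned)
  72..74  c  (2B, 2-aligned)
  74..76  a  (2B, 2-aligned)
  76..78  d  (2B, 2-aligned)
  78..80  -- tail padding (2B)
  sizeof = 80, alignof = 8
packed(2) layout:
  0..52  g  (52B, 2-aligned)
  52..56  b  (4B, 2-aligned)
  56..58  h  (2B, 2-aligned)
  58..62  f  (4B, 2-aligned)
  62..70  e  (8B, 2-aligned)
  70..72  c  (2B, 2-aligned)
  72..74  a  (2B, 2-aligned)
  74..76  d  (2B, 2-aligned)
  sizeof = 76, alignof = 2
80 − 76 = 4

4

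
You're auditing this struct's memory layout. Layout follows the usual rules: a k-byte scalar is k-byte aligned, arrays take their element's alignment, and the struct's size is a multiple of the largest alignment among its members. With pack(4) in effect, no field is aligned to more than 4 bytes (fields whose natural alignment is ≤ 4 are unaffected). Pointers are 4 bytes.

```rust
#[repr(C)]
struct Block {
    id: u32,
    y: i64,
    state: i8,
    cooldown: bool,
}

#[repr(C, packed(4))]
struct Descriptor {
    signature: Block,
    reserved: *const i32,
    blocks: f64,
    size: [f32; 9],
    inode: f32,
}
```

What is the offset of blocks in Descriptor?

Block: 0..4  id  (4B, 4-aligned); 4..8  -- padding (4B); 8..16  y  (8B, 8-aligned); 16..17  state  (1B, 1-aligned); 17..18  cooldown  (1B, 1-aligned); 18..24  -- tail padding (6B); sizeof = 24, alignof = 8
0..24  signature  (24B, 4-aligned)
24..28  reserved  (4B, 4-aligned)
28..36  blocks  (8B, 4-aligned)

28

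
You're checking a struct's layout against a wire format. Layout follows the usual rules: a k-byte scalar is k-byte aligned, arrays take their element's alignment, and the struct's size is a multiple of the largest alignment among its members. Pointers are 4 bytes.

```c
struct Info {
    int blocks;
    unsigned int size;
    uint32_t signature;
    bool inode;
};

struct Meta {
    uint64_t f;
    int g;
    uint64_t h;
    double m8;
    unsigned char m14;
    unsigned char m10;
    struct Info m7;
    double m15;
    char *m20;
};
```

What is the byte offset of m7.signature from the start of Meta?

Info: blocks at 0 (size 4, align 4) → ends 4; size at 4 (size 4, align 4) → ends 8; signature at 8 (size 4, align 4) → ends 12; inode at 12 (size 1, align 1) → ends 13; tail pad 3 to reach multiple of 4; total 16 bytes, alignment 4
f at 0 (size 8, align 8) → ends 8
g at 8 (size 4, align 4) → ends 12
pad 4 to align 8 for h
h at 16 (size 8, align 8) → ends 24
m8 at 24 (size 8, align 8) → ends 32
m14 at 32 (size 1, align 1) → ends 33
m10 at 33 (size 1, align 1) → ends 34
pad 2 to align 4 for m7
m7 at 36 (size 16, align 4) → ends 52
within Info: signature at 8
36 + 8 = 44

44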